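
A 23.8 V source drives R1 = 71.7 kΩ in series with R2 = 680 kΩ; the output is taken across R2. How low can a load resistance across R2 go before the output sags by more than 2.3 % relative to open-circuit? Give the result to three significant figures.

R_L(min) ≈ 2.76 MΩ

Output resistance R_th = R1‖R2 = (71.7 × 680)/751.7 = 64.86 kΩ.
The fractional drop is R_th/(R_th + R_L); requiring this ≤ 0.0230 gives R_L ≥ R_th(1/0.0230 − 1) = 64.86 × 42.48 = 2.76 MΩ.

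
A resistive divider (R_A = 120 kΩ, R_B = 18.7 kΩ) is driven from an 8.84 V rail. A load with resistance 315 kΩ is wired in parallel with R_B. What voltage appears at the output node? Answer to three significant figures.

The load sits in parallel with R_B: R_B‖R_L = (18.7 × 315) / (18.7 + 315) = 17.65 kΩ.
V_out = 8.84 × 17.65 / (120 + 17.65) = 8.84 × 17.65/137.7 = 1.13 V.
(Unloaded it would have been 1.19 V.)

V_out ≈ 1.13 V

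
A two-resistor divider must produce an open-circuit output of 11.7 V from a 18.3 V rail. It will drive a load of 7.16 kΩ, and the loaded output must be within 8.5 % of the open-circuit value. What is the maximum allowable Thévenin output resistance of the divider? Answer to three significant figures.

R_th ≤ 665 Ω

Loading drop = R_th/(R_th + R_L) ≤ 0.0850, so R_th ≤ R_L · ε/(1−ε) = 7.16 kΩ × 0.0850/0.9150 = 665 Ω.
(Any R1, R2 with R2/(R1+R2) = 0.639 and R1‖R2 ≤ 665 Ω will meet the spec.)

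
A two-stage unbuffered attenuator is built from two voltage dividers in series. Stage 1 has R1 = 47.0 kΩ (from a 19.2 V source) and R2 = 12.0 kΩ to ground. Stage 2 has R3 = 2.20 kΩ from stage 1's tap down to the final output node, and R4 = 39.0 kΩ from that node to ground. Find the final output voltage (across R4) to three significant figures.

Stage 2 presents R3+R4 = 41.20 kΩ as a load on stage 1's tap.
Stage 1's lower leg becomes R2‖(R3+R4) = 9.293 kΩ, so V_mid = 19.2 × 9.293/56.29 = 3.170 V.
Stage 2 is itself unloaded: V_out = V_mid × R4/(R3+R4) = 3.170 × 39.0/41.20 = 3.00 V.

V_out ≈ 3.00 V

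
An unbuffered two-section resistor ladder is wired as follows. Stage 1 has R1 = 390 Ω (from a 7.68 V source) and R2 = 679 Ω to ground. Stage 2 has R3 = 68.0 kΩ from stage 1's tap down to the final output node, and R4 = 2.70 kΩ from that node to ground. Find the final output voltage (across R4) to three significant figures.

V_out ≈ 0.186 V

Stage 2 presents R3+R4 = 70700 Ω as a load on stage 1's tap.
Stage 1's lower leg becomes R2‖(R3+R4) = 672.5 Ω, so V_mid = 7.68 × 672.5/1063 = 4.861 V.
Stage 2 is itself unloaded: V_out = V_mid × R4/(R3+R4) = 4.861 × 2700/70700 = 0.186 V.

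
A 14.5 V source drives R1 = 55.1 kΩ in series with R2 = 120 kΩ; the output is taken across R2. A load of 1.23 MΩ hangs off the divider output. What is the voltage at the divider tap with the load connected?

The load sits in parallel with R2: R2‖R_L = (120 × 1230) / (120 + 1230) = 109.3 kΩ.
V_out = 14.5 × 109.3 / (55.1 + 109.3) = 14.5 × 109.3/164.4 = 9.64 V.

V_out ≈ 9.64 V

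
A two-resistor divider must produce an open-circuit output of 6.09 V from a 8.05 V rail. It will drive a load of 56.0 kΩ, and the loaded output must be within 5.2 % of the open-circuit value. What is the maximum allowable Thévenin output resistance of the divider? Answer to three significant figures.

R_th ≤ 3.07 kΩ

Loading drop = R_th/(R_th + R_L) ≤ 0.0520, so R_th ≤ R_L · ε/(1−ε) = 56.0 kΩ × 0.0520/0.9480 = 3.07 kΩ.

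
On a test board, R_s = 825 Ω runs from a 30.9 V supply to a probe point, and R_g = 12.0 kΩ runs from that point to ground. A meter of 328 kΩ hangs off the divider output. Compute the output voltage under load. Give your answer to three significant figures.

V_out ≈ 28.8 V

The load sits in parallel with R_g: R_g‖R_L = (12000 × 328000) / (12000 + 328000) = 11580 Ω.
V_out = 30.9 × 11580 / (825 + 11580) = 30.9 × 11580/12400 = 28.8 V.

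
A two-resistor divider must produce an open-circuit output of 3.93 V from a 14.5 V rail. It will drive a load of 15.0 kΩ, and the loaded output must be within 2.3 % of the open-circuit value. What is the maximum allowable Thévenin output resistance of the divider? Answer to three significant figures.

R_th ≤ 353 Ω

Loading drop = R_th/(R_th + R_L) ≤ 0.0230, so R_th ≤ R_L · ε/(1−ε) = 15.0 kΩ × 0.0230/0.9770 = 353 Ω.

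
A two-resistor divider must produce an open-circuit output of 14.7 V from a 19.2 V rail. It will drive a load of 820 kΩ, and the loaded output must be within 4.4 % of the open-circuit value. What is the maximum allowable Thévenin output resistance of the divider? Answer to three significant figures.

Loading drop = R_th/(R_th + R_L) ≤ 0.0440, so R_th ≤ R_L · ε/(1−ε) = 820 kΩ × 0.0440/0.9560 = 37.7 kΩ.

R_th ≤ 37.7 kΩ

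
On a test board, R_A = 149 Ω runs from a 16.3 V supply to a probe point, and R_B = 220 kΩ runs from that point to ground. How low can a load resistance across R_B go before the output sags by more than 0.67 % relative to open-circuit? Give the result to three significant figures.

Output resistance R_th = R_A‖R_B = (149 × 220000)/220100 = 148.9 Ω.
The fractional drop is R_th/(R_th + R_L); requiring this ≤ 0.00670 gives R_L ≥ R_th(1/0.00670 − 1) = 148.9 × 148.3 = 22.1 kΩ.

R_L(min) ≈ 22.1 kΩ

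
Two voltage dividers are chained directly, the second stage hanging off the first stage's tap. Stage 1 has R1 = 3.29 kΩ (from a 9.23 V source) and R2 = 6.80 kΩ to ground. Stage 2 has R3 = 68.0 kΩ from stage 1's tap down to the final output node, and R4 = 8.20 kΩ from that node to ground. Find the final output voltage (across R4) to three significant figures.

Stage 2 presents R3+R4 = 76.20 kΩ as a load on stage 1's tap.
Stage 1's lower leg becomes R2‖(R3+R4) = 6.243 kΩ, so V_mid = 9.23 × 6.243/9.533 = 6.045 V.
Stage 2 is itself unloaded: V_out = V_mid × R4/(R3+R4) = 6.045 × 8.20/76.20 = 0.650 V.

V_out ≈ 0.650 V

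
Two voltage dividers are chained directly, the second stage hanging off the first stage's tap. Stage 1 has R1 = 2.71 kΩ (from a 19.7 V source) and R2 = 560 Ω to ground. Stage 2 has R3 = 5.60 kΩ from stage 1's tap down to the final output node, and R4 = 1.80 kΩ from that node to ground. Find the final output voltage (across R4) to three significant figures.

V_out ≈ 0.772 V

Stage 2 presents R3+R4 = 7400 Ω as a load on stage 1's tap.
Stage 1's lower leg becomes R2‖(R3+R4) = 520.6 Ω, so V_mid = 19.7 × 520.6/3231 = 3.175 V.
Stage 2 is itself unloaded: V_out = V_mid × R4/(R3+R4) = 3.175 × 1800/7400 = 0.772 V.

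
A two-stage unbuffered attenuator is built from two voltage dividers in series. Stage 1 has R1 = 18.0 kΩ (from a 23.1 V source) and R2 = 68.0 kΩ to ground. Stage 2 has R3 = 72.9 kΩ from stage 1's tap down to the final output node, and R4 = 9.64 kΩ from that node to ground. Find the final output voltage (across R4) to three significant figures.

Stage 2 presents R3+R4 = 82.54 kΩ as a load on stage 1's tap.
Stage 1's lower leg becomes R2‖(R3+R4) = 37.28 kΩ, so V_mid = 23.1 × 37.28/55.28 = 15.58 V.
Stage 2 is itself unloaded: V_out = V_mid × R4/(R3+R4) = 15.58 × 9.64/82.54 = 1.82 V.

V_out ≈ 1.82 V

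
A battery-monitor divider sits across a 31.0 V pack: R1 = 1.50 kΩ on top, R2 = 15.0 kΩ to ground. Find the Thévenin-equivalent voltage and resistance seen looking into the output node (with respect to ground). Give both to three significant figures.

V_th = 28.2 V, R_th = 1.36 kΩ

V_th is the open-circuit tap voltage: 31.0 × 15.0/(1.50 + 15.0) = 28.2 V.
With the supply zeroed, R1 and R2 appear in parallel from the tap: R_th = R1‖R2 = (1.50 × 15.0)/16.50 = 1.36 kΩ.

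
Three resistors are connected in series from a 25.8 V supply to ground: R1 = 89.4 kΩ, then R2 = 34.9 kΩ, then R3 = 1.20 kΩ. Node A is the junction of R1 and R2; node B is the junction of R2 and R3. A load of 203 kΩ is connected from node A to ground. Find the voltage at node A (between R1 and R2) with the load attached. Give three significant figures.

Below node A the series string R2+R3 = 36.10 kΩ sits in parallel with the 203 kΩ load: 30.65 kΩ.
V_A = 25.8 × 30.65/(89.4 + 30.65) = 6.59 V.

V ≈ 6.59 V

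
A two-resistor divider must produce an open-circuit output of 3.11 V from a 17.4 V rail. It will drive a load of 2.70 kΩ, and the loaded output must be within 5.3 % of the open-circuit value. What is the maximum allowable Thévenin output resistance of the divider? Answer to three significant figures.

R_th ≤ 151 Ω

Loading drop = R_th/(R_th + R_L) ≤ 0.0530, so R_th ≤ R_L · ε/(1−ε) = 2.70 kΩ × 0.0530/0.9470 = 151 Ω.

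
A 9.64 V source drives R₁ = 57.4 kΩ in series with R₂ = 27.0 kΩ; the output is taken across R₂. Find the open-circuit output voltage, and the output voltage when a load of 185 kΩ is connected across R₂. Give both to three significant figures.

Open-circuit: V = 9.64 × 27.0/(57.4 + 27.0) = 3.08 V.
With the load, R₂ becomes R₂‖R_L = 23.56 kΩ, so V = 9.64 × 23.56/80.96 = 2.81 V.

Unloaded: 3.08 V; loaded: 2.81 V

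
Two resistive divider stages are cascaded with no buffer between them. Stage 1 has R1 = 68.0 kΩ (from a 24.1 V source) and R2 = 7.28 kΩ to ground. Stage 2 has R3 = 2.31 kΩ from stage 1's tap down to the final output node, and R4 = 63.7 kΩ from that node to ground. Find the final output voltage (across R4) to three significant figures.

Stage 2 presents R3+R4 = 66.01 kΩ as a load on stage 1's tap.
Stage 1's lower leg becomes R2‖(R3+R4) = 6.557 kΩ, so V_mid = 24.1 × 6.557/74.56 = 2.119 V.
Stage 2 is itself unloaded: V_out = V_mid × R4/(R3+R4) = 2.119 × 63.7/66.01 = 2.05 V.

V_out ≈ 2.05 V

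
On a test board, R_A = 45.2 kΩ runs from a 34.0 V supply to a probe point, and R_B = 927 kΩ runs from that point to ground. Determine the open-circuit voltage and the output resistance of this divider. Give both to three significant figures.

V_th is the open-circuit tap voltage: 34.0 × 927/(45.2 + 927) = 32.4 V.
With the supply zeroed, R_A and R_B appear in parallel from the tap: R_th = R_A‖R_B = (45.2 × 927)/972.2 = 43.1 kΩ.

V_th = 32.4 V, R_th = 43.1 kΩ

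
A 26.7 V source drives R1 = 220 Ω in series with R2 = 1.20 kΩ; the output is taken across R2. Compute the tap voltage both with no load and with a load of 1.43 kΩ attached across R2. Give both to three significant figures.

Unloaded: 22.6 V; loaded: 20.0 V

Open-circuit: V = 26.7 × 1200/(220 + 1200) = 22.6 V.
With the load, R2 becomes R2‖R_L = 652.5 Ω, so V = 26.7 × 652.5/872.5 = 20.0 V.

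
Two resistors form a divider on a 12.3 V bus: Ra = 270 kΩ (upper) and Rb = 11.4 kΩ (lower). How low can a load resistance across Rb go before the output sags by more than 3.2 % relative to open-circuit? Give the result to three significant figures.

Output resistance R_th = Ra‖Rb = (270 × 11.4)/281.4 = 10.94 kΩ.
The fractional drop is R_th/(R_th + R_L); requiring this ≤ 0.0320 gives R_L ≥ R_th(1/0.0320 − 1) = 10.94 × 30.25 = 331 kΩ.

R_L(min) ≈ 331 kΩ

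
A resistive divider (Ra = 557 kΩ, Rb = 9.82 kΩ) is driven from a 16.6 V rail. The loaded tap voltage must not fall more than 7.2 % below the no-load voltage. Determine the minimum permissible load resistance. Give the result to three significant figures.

Output resistance R_th = Ra‖Rb = (557 × 9.82)/566.8 = 9.650 kΩ.
The fractional drop is R_th/(R_th + R_L); requiring this ≤ 0.0720 gives R_L ≥ R_th(1/0.0720 − 1) = 9.650 × 12.89 = 124 kΩ.

R_L(min) ≈ 124 kΩ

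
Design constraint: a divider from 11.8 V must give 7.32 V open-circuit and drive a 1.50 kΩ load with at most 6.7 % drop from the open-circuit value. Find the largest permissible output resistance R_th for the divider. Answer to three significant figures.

Loading drop = R_th/(R_th + R_L) ≤ 0.0670, so R_th ≤ R_L · ε/(1−ε) = 1.50 kΩ × 0.0670/0.9330 = 108 Ω.
(Any R1, R2 with R2/(R1+R2) = 0.620 and R1‖R2 ≤ 108 Ω will meet the spec.)

R_th ≤ 108 Ω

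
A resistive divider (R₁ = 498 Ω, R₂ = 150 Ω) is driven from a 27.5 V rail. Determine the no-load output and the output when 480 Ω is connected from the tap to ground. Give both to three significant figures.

Unloaded: 6.37 V; loaded: 5.13 V

Open-circuit: V = 27.5 × 150/(498 + 150) = 6.37 V.
With the load, R₂ becomes R₂‖R_L = 114.3 Ω, so V = 27.5 × 114.3/612.3 = 5.13 V.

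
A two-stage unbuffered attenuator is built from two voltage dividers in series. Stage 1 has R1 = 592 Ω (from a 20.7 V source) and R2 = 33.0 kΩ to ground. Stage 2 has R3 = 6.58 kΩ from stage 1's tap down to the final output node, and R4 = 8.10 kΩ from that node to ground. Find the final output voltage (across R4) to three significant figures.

Stage 2 presents R3+R4 = 14680 Ω as a load on stage 1's tap.
Stage 1's lower leg becomes R2‖(R3+R4) = 10160 Ω, so V_mid = 20.7 × 10160/10750 = 19.56 V.
Stage 2 is itself unloaded: V_out = V_mid × R4/(R3+R4) = 19.56 × 8100/14680 = 10.8 V.

V_out ≈ 10.8 V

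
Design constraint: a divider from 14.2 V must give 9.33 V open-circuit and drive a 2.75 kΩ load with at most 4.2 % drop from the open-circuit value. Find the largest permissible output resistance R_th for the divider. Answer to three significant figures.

R_th ≤ 121 Ω

Loading drop = R_th/(R_th + R_L) ≤ 0.0420, so R_th ≤ R_L · ε/(1−ε) = 2.75 kΩ × 0.0420/0.9580 = 121 Ω.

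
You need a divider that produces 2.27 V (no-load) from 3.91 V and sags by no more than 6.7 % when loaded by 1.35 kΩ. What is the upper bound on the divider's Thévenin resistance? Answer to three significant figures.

R_th ≤ 96.9 Ω

Loading drop = R_th/(R_th + R_L) ≤ 0.0670, so R_th ≤ R_L · ε/(1−ε) = 1.35 kΩ × 0.0670/0.9330 = 96.9 Ω.
(Any R1, R2 with R2/(R1+R2) = 0.581 and R1‖R2 ≤ 96.9 Ω will meet the spec.)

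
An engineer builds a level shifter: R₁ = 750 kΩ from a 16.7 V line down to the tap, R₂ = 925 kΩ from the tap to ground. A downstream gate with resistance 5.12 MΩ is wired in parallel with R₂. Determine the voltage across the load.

V_out ≈ 8.53 V

The load sits in parallel with R₂: R₂‖R_L = (925 × 5120) / (925 + 5120) = 783.5 kΩ.
V_out = 16.7 × 783.5 / (750 + 783.5) = 16.7 × 783.5/1533 = 8.53 V.
(Unloaded it would have been 9.22 V.)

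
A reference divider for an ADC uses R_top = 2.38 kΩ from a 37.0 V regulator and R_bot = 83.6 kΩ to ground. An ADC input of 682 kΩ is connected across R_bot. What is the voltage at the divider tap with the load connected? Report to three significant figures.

The load sits in parallel with R_bot: R_bot‖R_L = (83.6 × 682) / (83.6 + 682) = 74.47 kΩ.
V_out = 37.0 × 74.47 / (2.38 + 74.47) = 37.0 × 74.47/76.85 = 35.9 V.

V_out ≈ 35.9 V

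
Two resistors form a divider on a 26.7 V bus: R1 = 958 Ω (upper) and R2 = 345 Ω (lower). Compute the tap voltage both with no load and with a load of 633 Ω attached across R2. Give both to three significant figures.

Open-circuit: V = 26.7 × 345/(958 + 345) = 7.07 V.
With the load, R2 becomes R2‖R_L = 223.3 Ω, so V = 26.7 × 223.3/1181 = 5.05 V.

Unloaded: 7.07 V; loaded: 5.05 V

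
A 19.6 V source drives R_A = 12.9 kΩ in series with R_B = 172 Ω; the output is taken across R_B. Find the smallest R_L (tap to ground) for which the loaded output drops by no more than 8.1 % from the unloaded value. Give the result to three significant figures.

R_L(min) ≈ 1.93 kΩ

Output resistance R_th = R_A‖R_B = (12900 × 172)/13070 = 169.7 Ω.
The fractional drop is R_th/(R_th + R_L); requiring this ≤ 0.0810 gives R_L ≥ R_th(1/0.0810 − 1) = 169.7 × 11.35 = 1.93 kΩ.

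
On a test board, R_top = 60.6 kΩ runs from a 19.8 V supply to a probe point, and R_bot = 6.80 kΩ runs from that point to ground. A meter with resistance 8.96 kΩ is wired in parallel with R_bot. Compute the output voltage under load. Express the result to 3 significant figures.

V_out ≈ 1.19 V

The load sits in parallel with R_bot: R_bot‖R_L = (6.80 × 8.96) / (6.80 + 8.96) = 3.866 kΩ.
V_out = 19.8 × 3.866 / (60.6 + 3.866) = 19.8 × 3.866/64.47 = 1.19 V.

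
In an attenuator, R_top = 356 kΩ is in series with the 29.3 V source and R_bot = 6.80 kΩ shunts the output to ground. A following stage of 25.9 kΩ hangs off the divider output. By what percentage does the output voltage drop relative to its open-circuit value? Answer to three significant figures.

20.5 %

Unloaded V = 29.3 × 6.80/362.8 = 0.5492 V.
Loaded: R_bot‖R_L = 5.386 kΩ, giving V = 29.3 × 5.386/361.4 = 0.4367 V.
Drop = (0.5492 − 0.4367) / 0.5492 = 20.5 %.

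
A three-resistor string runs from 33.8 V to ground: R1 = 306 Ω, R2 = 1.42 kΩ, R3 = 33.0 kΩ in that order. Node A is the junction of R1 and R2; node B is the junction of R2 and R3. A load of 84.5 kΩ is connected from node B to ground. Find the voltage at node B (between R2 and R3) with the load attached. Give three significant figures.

At node B, R3 is in parallel with the load: R3‖R_L = 23730 Ω.
Below node A the resistance is R2 + (R3‖R_L) = 25150 Ω, so V_A = 33.8 × 25150/25460 = 33.39 V.
Then V_B = V_A × (R3‖R_L)/(R2 + R3‖R_L) = 33.39 × 23730/25150 = 31.5 V.

V ≈ 31.5 V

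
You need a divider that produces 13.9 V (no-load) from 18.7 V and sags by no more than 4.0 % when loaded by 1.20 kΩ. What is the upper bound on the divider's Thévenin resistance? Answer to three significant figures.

R_th ≤ 50.0 Ω

Loading drop = R_th/(R_th + R_L) ≤ 0.0400, so R_th ≤ R_L · ε/(1−ε) = 1.20 kΩ × 0.0400/0.9600 = 50.0 Ω.
(Any R1, R2 with R2/(R1+R2) = 0.743 and R1‖R2 ≤ 50.0 Ω will meet the spec.)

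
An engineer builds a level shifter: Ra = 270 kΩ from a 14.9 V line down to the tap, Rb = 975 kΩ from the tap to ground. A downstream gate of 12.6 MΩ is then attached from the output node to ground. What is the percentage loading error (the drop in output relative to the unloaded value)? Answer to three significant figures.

1.65 %

The divider's output (Thévenin) resistance is Ra‖Rb = 211.4 kΩ.
Fractional drop under load = R_th/(R_th + R_L) = 211.4 / (211.4 + 12600) = 0.01650.
So the output falls by 1.65 %.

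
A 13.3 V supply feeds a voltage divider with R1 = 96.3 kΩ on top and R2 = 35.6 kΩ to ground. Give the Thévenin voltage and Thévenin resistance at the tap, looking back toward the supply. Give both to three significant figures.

V_th is the open-circuit tap voltage: 13.3 × 35.6/(96.3 + 35.6) = 3.59 V.
With the supply zeroed, R1 and R2 appear in parallel from the tap: R_th = R1‖R2 = (96.3 × 35.6)/131.9 = 26.0 kΩ.

V_th = 3.59 V, R_th = 26.0 kΩ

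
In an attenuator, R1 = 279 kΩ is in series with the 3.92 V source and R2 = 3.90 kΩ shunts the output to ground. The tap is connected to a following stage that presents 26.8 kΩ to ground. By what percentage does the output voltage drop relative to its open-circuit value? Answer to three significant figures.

12.6 %

Unloaded V = 3.92 × 3.90/282.9 = 0.054040 V.
Loaded: R2‖R_L = 3.405 kΩ, giving V = 3.92 × 3.405/282.4 = 0.047258 V.
Drop = (0.054040 − 0.047258) / 0.054040 = 12.6 %.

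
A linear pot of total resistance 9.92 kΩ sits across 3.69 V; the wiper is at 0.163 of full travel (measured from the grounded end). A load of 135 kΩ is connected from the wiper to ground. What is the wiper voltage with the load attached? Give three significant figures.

V ≈ 0.596 V

The wiper splits the pot into (1−α)R = 8.303 kΩ above and αR = 1.617 kΩ below.
Lower section ‖ load = 1.598 kΩ.
V_wiper = 3.69 × 1.598/(8.303 + 1.598) = 0.596 V.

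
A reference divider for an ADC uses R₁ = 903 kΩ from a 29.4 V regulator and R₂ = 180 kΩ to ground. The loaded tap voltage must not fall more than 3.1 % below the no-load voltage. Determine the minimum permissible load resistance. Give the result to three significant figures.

R_L(min) ≈ 4.69 MΩ

Output resistance R_th = R₁‖R₂ = (903 × 180)/1083 = 150.1 kΩ.
The fractional drop is R_th/(R_th + R_L); requiring this ≤ 0.0310 gives R_L ≥ R_th(1/0.0310 − 1) = 150.1 × 31.26 = 4.69 MΩ.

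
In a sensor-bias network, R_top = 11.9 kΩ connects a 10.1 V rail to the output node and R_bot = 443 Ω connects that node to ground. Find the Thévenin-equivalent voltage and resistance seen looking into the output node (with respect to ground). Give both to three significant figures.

V_th = 0.362 V, R_th = 427 Ω

V_th is the open-circuit tap voltage: 10.1 × 443/(11900 + 443) = 0.362 V.
With the supply zeroed, R_top and R_bot appear in parallel from the tap: R_th = R_top‖R_bot = (11900 × 443)/12340 = 427 Ω.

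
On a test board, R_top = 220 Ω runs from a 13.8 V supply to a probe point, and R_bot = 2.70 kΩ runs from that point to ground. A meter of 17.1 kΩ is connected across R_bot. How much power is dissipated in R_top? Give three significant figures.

Total resistance from the source is R_top + (R_bot‖R_L) = 2552 Ω, so I = 13.8/2552 Ω = 5.408 mA.
P = I²·R_top = (5.408 mA)² × 220 Ω = 6.43 mW.

P ≈ 6.43 mW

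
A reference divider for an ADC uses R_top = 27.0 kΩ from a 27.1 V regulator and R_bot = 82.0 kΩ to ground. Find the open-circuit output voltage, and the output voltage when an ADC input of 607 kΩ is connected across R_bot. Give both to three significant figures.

Open-circuit: V = 27.1 × 82.0/(27.0 + 82.0) = 20.4 V.
With the load, R_bot becomes R_bot‖R_L = 72.24 kΩ, so V = 27.1 × 72.24/99.24 = 19.7 V.

Unloaded: 20.4 V; loaded: 19.7 V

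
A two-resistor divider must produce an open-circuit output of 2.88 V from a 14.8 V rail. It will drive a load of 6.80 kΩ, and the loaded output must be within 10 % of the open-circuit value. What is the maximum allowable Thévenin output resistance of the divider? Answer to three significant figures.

R_th ≤ 756 Ω

Loading drop = R_th/(R_th + R_L) ≤ 0.100, so R_th ≤ R_L · ε/(1−ε) = 6.80 kΩ × 0.100/0.9000 = 756 Ω.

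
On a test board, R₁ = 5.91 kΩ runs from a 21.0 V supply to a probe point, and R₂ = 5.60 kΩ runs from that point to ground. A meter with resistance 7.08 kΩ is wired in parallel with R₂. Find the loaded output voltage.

V_out ≈ 7.27 V

The load sits in parallel with R₂: R₂‖R_L = (5.60 × 7.08) / (5.60 + 7.08) = 3.127 kΩ.
V_out = 21.0 × 3.127 / (5.91 + 3.127) = 21.0 × 3.127/9.037 = 7.27 V.
(Unloaded it would have been 10.2 V.)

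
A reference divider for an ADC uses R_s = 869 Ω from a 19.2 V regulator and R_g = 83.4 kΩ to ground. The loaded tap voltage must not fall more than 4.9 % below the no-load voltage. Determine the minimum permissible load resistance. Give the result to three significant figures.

Output resistance R_th = R_s‖R_g = (869 × 83400)/84270 = 860.0 Ω.
The fractional drop is R_th/(R_th + R_L); requiring this ≤ 0.0490 gives R_L ≥ R_th(1/0.0490 − 1) = 860.0 × 19.41 = 16.7 kΩ.

R_L(min) ≈ 16.7 kΩ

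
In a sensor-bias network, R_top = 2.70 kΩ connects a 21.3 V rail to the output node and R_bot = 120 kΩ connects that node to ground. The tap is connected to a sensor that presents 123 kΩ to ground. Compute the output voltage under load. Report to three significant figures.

The load sits in parallel with R_bot: R_bot‖R_L = (120 × 123) / (120 + 123) = 60.74 kΩ.
V_out = 21.3 × 60.74 / (2.70 + 60.74) = 21.3 × 60.74/63.44 = 20.4 V.

V_out ≈ 20.4 V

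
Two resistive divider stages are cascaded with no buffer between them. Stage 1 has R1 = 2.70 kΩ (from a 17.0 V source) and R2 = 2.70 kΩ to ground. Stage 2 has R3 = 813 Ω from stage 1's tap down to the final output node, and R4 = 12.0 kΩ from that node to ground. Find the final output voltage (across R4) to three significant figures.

V_out ≈ 7.20 V

Stage 2 presents R3+R4 = 12810 Ω as a load on stage 1's tap.
Stage 1's lower leg becomes R2‖(R3+R4) = 2230 Ω, so V_mid = 17.0 × 2230/4930 = 7.690 V.
Stage 2 is itself unloaded: V_out = V_mid × R4/(R3+R4) = 7.690 × 12000/12810 = 7.20 V.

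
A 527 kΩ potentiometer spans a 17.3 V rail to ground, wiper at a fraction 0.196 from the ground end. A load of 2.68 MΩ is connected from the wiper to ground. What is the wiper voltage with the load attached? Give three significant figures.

V ≈ 3.29 V

The wiper splits the pot into (1−α)R = 423.7 kΩ above and αR = 103.3 kΩ below.
Lower section ‖ load = 99.46 kΩ.
V_wiper = 17.3 × 99.46/(423.7 + 99.46) = 3.29 V.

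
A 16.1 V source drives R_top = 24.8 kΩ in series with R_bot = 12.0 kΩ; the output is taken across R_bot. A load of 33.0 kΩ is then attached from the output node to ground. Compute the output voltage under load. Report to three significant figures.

The load sits in parallel with R_bot: R_bot‖R_L = (12.0 × 33.0) / (12.0 + 33.0) = 8.800 kΩ.
V_out = 16.1 × 8.800 / (24.8 + 8.800) = 16.1 × 8.800/33.60 = 4.22 V.

V_out ≈ 4.22 V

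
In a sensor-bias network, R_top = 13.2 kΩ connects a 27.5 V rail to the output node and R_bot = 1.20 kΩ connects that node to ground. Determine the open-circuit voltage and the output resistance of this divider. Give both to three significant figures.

V_th is the open-circuit tap voltage: 27.5 × 1.20/(13.2 + 1.20) = 2.29 V.
With the supply zeroed, R_top and R_bot appear in parallel from the tap: R_th = R_top‖R_bot = (13.2 × 1.20)/14.40 = 1.10 kΩ.

V_th = 2.29 V, R_th = 1.10 kΩ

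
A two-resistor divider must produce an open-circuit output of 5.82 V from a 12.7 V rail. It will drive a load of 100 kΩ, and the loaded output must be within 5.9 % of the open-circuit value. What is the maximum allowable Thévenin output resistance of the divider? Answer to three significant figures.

Loading drop = R_th/(R_th + R_L) ≤ 0.0590, so R_th ≤ R_L · ε/(1−ε) = 100 kΩ × 0.0590/0.9410 = 6.27 kΩ.

R_th ≤ 6.27 kΩ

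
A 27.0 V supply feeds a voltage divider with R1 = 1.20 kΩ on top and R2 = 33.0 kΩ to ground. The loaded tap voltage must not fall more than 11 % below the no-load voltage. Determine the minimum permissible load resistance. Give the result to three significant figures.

R_L(min) ≈ 9.37 kΩ

Output resistance R_th = R1‖R2 = (1.20 × 33.0)/34.20 = 1.158 kΩ.
The fractional drop is R_th/(R_th + R_L); requiring this ≤ 0.110 gives R_L ≥ R_th(1/0.110 − 1) = 1.158 × 8.091 = 9.37 kΩ.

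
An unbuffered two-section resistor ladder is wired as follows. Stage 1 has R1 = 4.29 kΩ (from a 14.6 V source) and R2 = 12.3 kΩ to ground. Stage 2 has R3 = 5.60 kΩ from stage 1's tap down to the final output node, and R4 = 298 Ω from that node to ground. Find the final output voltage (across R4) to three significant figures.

Stage 2 presents R3+R4 = 5898 Ω as a load on stage 1's tap.
Stage 1's lower leg becomes R2‖(R3+R4) = 3986 Ω, so V_mid = 14.6 × 3986/8276 = 7.032 V.
Stage 2 is itself unloaded: V_out = V_mid × R4/(R3+R4) = 7.032 × 298/5898 = 0.355 V.

V_out ≈ 0.355 V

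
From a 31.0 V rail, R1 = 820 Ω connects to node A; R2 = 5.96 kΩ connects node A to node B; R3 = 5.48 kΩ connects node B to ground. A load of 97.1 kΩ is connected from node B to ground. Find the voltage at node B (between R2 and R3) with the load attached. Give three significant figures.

At node B, R3 is in parallel with the load: R3‖R_L = 5187 Ω.
Below node A the resistance is R2 + (R3‖R_L) = 11150 Ω, so V_A = 31.0 × 11150/11970 = 28.88 V.
Then V_B = V_A × (R3‖R_L)/(R2 + R3‖R_L) = 28.88 × 5187/11150 = 13.4 V.

V ≈ 13.4 V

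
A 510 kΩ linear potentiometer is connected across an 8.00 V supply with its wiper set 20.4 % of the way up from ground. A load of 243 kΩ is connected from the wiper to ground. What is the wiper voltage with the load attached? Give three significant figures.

The wiper splits the pot into (1−α)R = 406.0 kΩ above and αR = 104.0 kΩ below.
Lower section ‖ load = 72.85 kΩ.
V_wiper = 8.00 × 72.85/(406.0 + 72.85) = 1.22 V.

V ≈ 1.22 V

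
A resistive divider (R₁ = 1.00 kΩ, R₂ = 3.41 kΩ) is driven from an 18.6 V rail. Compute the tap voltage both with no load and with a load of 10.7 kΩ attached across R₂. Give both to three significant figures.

Unloaded: 14.4 V; loaded: 13.4 V

Open-circuit: V = 18.6 × 3.41/(1.00 + 3.41) = 14.4 V.
With the load, R₂ becomes R₂‖R_L = 2.586 kΩ, so V = 18.6 × 2.586/3.586 = 13.4 V.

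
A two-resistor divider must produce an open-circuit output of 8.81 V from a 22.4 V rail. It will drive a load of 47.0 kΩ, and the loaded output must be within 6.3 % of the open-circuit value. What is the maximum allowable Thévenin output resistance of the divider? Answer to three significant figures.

R_th ≤ 3.16 kΩ

Loading drop = R_th/(R_th + R_L) ≤ 0.0630, so R_th ≤ R_L · ε/(1−ε) = 47.0 kΩ × 0.0630/0.9370 = 3.16 kΩ.
(Any R1, R2 with R2/(R1+R2) = 0.393 and R1‖R2 ≤ 3.16 kΩ will meet the spec.)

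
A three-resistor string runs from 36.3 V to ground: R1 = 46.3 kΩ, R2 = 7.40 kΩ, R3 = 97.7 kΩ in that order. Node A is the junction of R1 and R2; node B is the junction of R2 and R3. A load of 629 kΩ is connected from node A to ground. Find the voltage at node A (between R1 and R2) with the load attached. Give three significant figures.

V ≈ 24.0 V

Below node A the series string R2+R3 = 105.1 kΩ sits in parallel with the 629 kΩ load: 90.05 kΩ.
V_A = 36.3 × 90.05/(46.3 + 90.05) = 24.0 V.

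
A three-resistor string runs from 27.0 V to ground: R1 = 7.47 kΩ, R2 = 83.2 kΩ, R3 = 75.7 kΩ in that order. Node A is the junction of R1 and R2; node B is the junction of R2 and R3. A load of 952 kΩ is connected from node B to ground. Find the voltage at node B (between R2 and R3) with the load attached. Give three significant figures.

At node B, R3 is in parallel with the load: R3‖R_L = 70.12 kΩ.
Below node A the resistance is R2 + (R3‖R_L) = 153.3 kΩ, so V_A = 27.0 × 153.3/160.8 = 25.75 V.
Then V_B = V_A × (R3‖R_L)/(R2 + R3‖R_L) = 25.75 × 70.12/153.3 = 11.8 V.

V ≈ 11.8 V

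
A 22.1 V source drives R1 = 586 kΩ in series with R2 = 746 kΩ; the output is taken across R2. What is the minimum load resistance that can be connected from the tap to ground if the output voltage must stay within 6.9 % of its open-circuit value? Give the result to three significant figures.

Output resistance R_th = R1‖R2 = (586 × 746)/1332 = 328.2 kΩ.
The fractional drop is R_th/(R_th + R_L); requiring this ≤ 0.0690 gives R_L ≥ R_th(1/0.0690 − 1) = 328.2 × 13.49 = 4.43 MΩ.

R_L(min) ≈ 4.43 MΩ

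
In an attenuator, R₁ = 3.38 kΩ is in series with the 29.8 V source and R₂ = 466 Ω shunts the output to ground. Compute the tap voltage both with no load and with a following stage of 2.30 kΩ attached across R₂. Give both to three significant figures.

Open-circuit: V = 29.8 × 466/(3380 + 466) = 3.61 V.
With the load, R₂ becomes R₂‖R_L = 387.5 Ω, so V = 29.8 × 387.5/3767 = 3.06 V.

Unloaded: 3.61 V; loaded: 3.06 V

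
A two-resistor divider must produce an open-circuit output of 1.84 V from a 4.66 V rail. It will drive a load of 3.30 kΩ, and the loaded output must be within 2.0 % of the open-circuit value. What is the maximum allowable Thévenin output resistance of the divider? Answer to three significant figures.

R_th ≤ 67.3 Ω

Loading drop = R_th/(R_th + R_L) ≤ 0.0200, so R_th ≤ R_L · ε/(1−ε) = 3.30 kΩ × 0.0200/0.9800 = 67.3 Ω.
(Any R1, R2 with R2/(R1+R2) = 0.395 and R1‖R2 ≤ 67.3 Ω will meet the spec.)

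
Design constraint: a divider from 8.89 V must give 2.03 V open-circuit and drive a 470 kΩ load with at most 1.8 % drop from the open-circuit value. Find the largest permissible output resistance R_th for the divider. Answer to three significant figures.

Loading drop = R_th/(R_th + R_L) ≤ 0.0180, so R_th ≤ R_L · ε/(1−ε) = 470 kΩ × 0.0180/0.9820 = 8.62 kΩ.

R_th ≤ 8.62 kΩ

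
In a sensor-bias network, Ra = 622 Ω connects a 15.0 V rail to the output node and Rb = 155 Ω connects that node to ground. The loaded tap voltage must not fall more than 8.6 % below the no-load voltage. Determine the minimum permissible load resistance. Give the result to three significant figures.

Output resistance R_th = Ra‖Rb = (622 × 155)/777.0 = 124.1 Ω.
The fractional drop is R_th/(R_th + R_L); requiring this ≤ 0.0860 gives R_L ≥ R_th(1/0.0860 − 1) = 124.1 × 10.63 = 1.32 kΩ.

R_L(min) ≈ 1.32 kΩ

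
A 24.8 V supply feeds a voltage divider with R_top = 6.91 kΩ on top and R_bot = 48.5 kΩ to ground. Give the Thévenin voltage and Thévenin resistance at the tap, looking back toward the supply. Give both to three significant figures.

V_th = 21.7 V, R_th = 6.05 kΩ

V_th is the open-circuit tap voltage: 24.8 × 48.5/(6.91 + 48.5) = 21.7 V.
With the supply zeroed, R_top and R_bot appear in parallel from the tap: R_th = R_top‖R_bot = (6.91 × 48.5)/55.41 = 6.05 kΩ.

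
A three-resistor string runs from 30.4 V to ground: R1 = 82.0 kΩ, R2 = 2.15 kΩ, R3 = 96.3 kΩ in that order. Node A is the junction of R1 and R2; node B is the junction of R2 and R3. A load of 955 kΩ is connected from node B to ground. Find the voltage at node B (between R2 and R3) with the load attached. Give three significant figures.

At node B, R3 is in parallel with the load: R3‖R_L = 87.48 kΩ.
Below node A the resistance is R2 + (R3‖R_L) = 89.63 kΩ, so V_A = 30.4 × 89.63/171.6 = 15.88 V.
Then V_B = V_A × (R3‖R_L)/(R2 + R3‖R_L) = 15.88 × 87.48/89.63 = 15.5 V.

V ≈ 15.5 V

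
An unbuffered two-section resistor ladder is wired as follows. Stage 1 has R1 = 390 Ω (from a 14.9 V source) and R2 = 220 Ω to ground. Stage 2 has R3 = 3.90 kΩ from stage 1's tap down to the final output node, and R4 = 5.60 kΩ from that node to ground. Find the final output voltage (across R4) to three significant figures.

Stage 2 presents R3+R4 = 9500 Ω as a load on stage 1's tap.
Stage 1's lower leg becomes R2‖(R3+R4) = 215.0 Ω, so V_mid = 14.9 × 215.0/605.0 = 5.295 V.
Stage 2 is itself unloaded: V_out = V_mid × R4/(R3+R4) = 5.295 × 5600/9500 = 3.12 V.

V_out ≈ 3.12 V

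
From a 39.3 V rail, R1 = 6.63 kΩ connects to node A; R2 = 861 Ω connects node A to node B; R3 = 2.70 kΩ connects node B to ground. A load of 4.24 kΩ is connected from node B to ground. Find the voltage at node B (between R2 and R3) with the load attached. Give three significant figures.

V ≈ 7.09 V

At node B, R3 is in parallel with the load: R3‖R_L = 1650 Ω.
Below node A the resistance is R2 + (R3‖R_L) = 2511 Ω, so V_A = 39.3 × 2511/9141 = 10.79 V.
Then V_B = V_A × (R3‖R_L)/(R2 + R3‖R_L) = 10.79 × 1650/2511 = 7.09 V.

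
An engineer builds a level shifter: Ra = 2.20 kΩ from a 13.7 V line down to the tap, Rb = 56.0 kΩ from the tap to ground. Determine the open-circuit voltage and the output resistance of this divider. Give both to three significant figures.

V_th is the open-circuit tap voltage: 13.7 × 56.0/(2.20 + 56.0) = 13.2 V.
With the supply zeroed, Ra and Rb appear in parallel from the tap: R_th = Ra‖Rb = (2.20 × 56.0)/58.20 = 2.12 kΩ.

V_th = 13.2 V, R_th = 2.12 kΩ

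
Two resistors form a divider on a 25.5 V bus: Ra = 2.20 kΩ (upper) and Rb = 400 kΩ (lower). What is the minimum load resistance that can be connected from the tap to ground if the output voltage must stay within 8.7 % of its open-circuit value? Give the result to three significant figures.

R_L(min) ≈ 23.0 kΩ

Output resistance R_th = Ra‖Rb = (2.20 × 400)/402.2 = 2.188 kΩ.
The fractional drop is R_th/(R_th + R_L); requiring this ≤ 0.0870 gives R_L ≥ R_th(1/0.0870 − 1) = 2.188 × 10.49 = 23.0 kΩ.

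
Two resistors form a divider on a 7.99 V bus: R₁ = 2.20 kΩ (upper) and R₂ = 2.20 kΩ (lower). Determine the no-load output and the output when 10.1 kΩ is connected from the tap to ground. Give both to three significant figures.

Unloaded: 4.00 V; loaded: 3.60 V

Open-circuit: V = 7.99 × 2.20/(2.20 + 2.20) = 4.00 V.
With the load, R₂ becomes R₂‖R_L = 1.807 kΩ, so V = 7.99 × 1.807/4.007 = 3.60 V.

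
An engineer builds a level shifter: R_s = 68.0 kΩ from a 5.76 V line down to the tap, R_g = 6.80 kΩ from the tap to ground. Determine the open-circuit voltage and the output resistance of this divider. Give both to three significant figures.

V_th is the open-circuit tap voltage: 5.76 × 6.80/(68.0 + 6.80) = 0.524 V.
With the supply zeroed, R_s and R_g appear in parallel from the tap: R_th = R_s‖R_g = (68.0 × 6.80)/74.80 = 6.18 kΩ.

V_th = 0.524 V, R_th = 6.18 kΩ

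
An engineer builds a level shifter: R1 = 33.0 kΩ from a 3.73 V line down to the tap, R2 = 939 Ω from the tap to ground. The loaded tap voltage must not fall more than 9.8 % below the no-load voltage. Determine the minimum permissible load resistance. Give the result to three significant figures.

Output resistance R_th = R1‖R2 = (33000 × 939)/33940 = 913.0 Ω.
The fractional drop is R_th/(R_th + R_L); requiring this ≤ 0.0980 gives R_L ≥ R_th(1/0.0980 − 1) = 913.0 × 9.204 = 8.40 kΩ.

R_L(min) ≈ 8.40 kΩ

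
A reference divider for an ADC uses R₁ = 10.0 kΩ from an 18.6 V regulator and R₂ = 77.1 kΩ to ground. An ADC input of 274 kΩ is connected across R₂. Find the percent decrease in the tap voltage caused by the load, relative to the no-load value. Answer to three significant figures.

3.13 %

The divider's output (Thévenin) resistance is R₁‖R₂ = 8.852 kΩ.
Fractional drop under load = R_th/(R_th + R_L) = 8.852 / (8.852 + 274) = 0.03130.
So the output falls by 3.13 %.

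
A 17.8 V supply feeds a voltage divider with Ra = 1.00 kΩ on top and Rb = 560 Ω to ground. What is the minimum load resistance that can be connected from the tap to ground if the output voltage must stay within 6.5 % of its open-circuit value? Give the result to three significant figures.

R_L(min) ≈ 5.16 kΩ

Output resistance R_th = Ra‖Rb = (1000 × 560)/1560 = 359.0 Ω.
The fractional drop is R_th/(R_th + R_L); requiring this ≤ 0.0650 gives R_L ≥ R_th(1/0.0650 − 1) = 359.0 × 14.38 = 5.16 kΩ.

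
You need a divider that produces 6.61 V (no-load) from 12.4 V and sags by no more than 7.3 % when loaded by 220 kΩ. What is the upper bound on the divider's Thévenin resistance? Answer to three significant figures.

R_th ≤ 17.3 kΩ

Loading drop = R_th/(R_th + R_L) ≤ 0.0730, so R_th ≤ R_L · ε/(1−ε) = 220 kΩ × 0.0730/0.9270 = 17.3 kΩ.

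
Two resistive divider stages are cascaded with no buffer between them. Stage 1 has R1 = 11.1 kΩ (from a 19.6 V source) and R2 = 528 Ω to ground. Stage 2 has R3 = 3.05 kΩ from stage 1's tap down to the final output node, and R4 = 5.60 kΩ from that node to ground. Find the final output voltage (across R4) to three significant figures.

Stage 2 presents R3+R4 = 8650 Ω as a load on stage 1's tap.
Stage 1's lower leg becomes R2‖(R3+R4) = 497.6 Ω, so V_mid = 19.6 × 497.6/11600 = 0.8410 V.
Stage 2 is itself unloaded: V_out = V_mid × R4/(R3+R4) = 0.8410 × 5600/8650 = 0.544 V.

V_out ≈ 0.544 V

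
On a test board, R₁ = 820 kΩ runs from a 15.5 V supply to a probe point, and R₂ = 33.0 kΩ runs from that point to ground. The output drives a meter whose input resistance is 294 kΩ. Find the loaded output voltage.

V_out ≈ 0.541 V

The load sits in parallel with R₂: R₂‖R_L = (33.0 × 294) / (33.0 + 294) = 29.67 kΩ.
V_out = 15.5 × 29.67 / (820 + 29.67) = 15.5 × 29.67/849.7 = 0.541 V.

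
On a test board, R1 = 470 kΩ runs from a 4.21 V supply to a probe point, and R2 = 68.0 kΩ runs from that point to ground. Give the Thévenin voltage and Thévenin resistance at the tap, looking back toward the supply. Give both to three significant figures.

V_th is the open-circuit tap voltage: 4.21 × 68.0/(470 + 68.0) = 0.532 V.
With the supply zeroed, R1 and R2 appear in parallel from the tap: R_th = R1‖R2 = (470 × 68.0)/538.0 = 59.4 kΩ.

V_th = 0.532 V, R_th = 59.4 kΩ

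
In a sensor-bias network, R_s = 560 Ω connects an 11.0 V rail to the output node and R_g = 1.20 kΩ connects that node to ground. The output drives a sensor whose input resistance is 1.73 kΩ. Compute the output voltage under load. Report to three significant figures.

V_out ≈ 6.14 V

The load sits in parallel with R_g: R_g‖R_L = (1200 × 1730) / (1200 + 1730) = 708.5 Ω.
V_out = 11.0 × 708.5 / (560 + 708.5) = 11.0 × 708.5/1269 = 6.14 V.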